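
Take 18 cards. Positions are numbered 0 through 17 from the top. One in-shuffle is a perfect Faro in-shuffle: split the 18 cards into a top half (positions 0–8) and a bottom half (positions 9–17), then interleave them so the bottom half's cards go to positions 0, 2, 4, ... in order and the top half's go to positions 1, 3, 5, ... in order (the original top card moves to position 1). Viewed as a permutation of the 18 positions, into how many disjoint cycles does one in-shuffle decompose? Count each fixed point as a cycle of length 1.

1

Trace each unvisited position around until it returns:
(0 1 3 7 15 12 ... len 18)
1 cycle in total.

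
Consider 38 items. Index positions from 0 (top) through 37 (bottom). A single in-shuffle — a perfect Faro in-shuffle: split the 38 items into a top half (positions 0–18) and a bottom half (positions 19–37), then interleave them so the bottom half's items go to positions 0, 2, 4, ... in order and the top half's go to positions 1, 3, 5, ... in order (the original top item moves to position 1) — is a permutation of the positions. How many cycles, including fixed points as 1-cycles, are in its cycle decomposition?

Trace each unvisited position around until it returns:
(0 1 3 7 15 31 ... len 12) (2 5 11 23 8 17 ... len 12) (6 13 27 16 33 28 ... len 12) (12 25)
4 cycles in total.

4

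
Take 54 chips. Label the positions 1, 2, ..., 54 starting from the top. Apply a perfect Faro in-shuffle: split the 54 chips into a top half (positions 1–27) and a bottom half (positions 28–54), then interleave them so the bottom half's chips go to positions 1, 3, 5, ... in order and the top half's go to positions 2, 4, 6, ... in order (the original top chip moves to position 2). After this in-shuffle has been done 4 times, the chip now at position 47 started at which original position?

Work backwards from position 47, undoing one in-shuffle at a time:
47 ← 51 ← 53 ← 54 ← 27
So the chip now at position 47 started at position 27.

27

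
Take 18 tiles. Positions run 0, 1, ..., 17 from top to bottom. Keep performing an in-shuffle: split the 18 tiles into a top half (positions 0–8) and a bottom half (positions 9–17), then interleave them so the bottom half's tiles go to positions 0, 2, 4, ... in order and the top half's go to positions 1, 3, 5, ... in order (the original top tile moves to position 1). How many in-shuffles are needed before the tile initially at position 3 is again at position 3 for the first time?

18

Follow position 3 under repeated in-shuffles:
3 → 7 → 15 → 12 → 6 → 13 → 8 → 17 → 16 → 14 → 10 → 2 → 5 → 11 → 4 → 9 → 0 → 1 → 3
It first returns after 18 in-shuffles.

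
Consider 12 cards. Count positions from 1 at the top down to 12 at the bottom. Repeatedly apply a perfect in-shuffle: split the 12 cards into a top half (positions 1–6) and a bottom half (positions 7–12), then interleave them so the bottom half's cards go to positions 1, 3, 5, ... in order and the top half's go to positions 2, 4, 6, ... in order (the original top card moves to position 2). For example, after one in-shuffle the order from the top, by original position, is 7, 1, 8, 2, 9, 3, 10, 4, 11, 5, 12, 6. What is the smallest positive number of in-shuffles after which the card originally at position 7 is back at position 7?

12

Follow position 7 under repeated in-shuffles:
7 → 1 → 2 → 4 → 8 → 3 → 6 → 12 → 11 → 9 → 5 → 10 → 7
It first returns after 12 in-shuffles.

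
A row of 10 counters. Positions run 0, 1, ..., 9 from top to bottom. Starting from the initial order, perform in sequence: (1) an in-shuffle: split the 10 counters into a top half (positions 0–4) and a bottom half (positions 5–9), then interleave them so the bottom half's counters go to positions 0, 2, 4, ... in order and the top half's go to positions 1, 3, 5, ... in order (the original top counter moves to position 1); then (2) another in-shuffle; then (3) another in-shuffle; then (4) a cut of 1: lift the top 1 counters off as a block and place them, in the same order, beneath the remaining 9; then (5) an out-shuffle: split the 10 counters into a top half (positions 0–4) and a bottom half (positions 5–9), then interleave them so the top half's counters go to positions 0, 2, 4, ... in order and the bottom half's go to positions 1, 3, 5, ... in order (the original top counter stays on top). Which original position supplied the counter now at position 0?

2

Undo the operations in reverse order, starting from position 0:
  undo op 5 (out-shuffle, from top half): 0 ← 0
  undo op 4 (cut 1): 0 ← 1
  undo op 3 (in-shuffle, from top half): 1 ← 0
  undo op 2 (in-shuffle, from bottom half): 0 ← 5
  undo op 1 (in-shuffle, from top half): 5 ← 2
So the counter at position 0 came from original position 2.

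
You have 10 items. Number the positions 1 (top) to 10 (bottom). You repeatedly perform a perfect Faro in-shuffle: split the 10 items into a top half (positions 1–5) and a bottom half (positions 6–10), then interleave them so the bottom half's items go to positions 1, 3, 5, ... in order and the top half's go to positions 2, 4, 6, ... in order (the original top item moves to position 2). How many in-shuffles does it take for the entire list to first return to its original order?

10

The in-shuffle permutes the 10 positions with cycle lengths [10].
Every item is home exactly when every cycle has completed a whole number of laps, i.e. after lcm(10) = 10 in-shuffles.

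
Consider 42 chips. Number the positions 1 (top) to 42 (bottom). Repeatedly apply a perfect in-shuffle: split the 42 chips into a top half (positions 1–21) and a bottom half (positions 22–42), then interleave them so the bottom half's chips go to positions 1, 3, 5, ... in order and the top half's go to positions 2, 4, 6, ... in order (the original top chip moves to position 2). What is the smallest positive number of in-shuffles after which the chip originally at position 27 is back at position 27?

Follow position 27 under repeated in-shuffles:
27 → 11 → 22 → 1 → 2 → 4 → 8 → 16 → 32 → 21 → 42 → 41 → 39 → 35 → 27
It first returns after 14 in-shuffles.

14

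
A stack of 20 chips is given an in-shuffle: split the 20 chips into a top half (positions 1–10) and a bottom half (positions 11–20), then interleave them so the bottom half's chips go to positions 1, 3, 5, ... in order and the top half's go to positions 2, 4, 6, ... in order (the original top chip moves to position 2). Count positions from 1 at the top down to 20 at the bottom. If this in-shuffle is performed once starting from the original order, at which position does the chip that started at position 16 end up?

11

Track the chip's position through each in-shuffle:
16 → 11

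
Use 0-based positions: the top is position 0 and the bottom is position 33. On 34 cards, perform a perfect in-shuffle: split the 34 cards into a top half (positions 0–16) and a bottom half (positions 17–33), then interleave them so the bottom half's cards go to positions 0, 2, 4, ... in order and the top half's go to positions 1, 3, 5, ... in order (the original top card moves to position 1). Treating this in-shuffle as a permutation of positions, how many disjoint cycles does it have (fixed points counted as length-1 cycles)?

5

Trace each unvisited position around until it returns:
(0 1 3 7 15 31 ... len 12) (2 5 11 23 12 25 ... len 12) (4 9 19) (6 13 27 20) (14 29 24)
5 cycles in total.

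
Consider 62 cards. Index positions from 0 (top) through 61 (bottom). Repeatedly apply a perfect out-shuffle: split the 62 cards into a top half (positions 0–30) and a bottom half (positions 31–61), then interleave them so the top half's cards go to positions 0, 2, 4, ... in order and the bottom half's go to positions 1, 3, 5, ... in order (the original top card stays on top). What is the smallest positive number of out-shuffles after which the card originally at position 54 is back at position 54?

60

Follow position 54 under repeated out-shuffles:
54 → 47 → 33 → 5 → 10 → 20 → 40 → 19 → ... → 54 (length 60)
It first returns after 60 out-shuffles.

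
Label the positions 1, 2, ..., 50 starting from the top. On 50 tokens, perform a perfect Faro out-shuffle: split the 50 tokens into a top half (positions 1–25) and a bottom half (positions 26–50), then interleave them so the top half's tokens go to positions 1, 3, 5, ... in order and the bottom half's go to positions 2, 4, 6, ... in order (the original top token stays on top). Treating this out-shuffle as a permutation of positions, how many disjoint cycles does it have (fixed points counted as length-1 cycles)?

6

Trace each unvisited position around until it returns:
(1) (2 3 5 9 17 33 ... len 21) (4 7 13 25 49 48 ... len 21) (8 15 29) (22 43 36) (50)
6 cycles in total.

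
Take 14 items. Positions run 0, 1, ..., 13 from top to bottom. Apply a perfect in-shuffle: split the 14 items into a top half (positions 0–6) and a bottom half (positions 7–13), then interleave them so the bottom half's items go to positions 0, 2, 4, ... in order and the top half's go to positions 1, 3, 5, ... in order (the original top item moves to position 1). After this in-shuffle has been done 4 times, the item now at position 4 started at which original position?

4

Work backwards from position 4, undoing one in-shuffle at a time:
4 ← 9 ← 4 ← 9 ← 4
So the item now at position 4 started at position 4.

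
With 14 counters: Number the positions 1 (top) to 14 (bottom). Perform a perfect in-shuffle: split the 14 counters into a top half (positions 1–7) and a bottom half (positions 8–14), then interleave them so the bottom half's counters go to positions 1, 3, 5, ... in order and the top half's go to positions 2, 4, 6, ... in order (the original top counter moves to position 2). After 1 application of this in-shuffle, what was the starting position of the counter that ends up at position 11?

13

Work backwards from position 11, undoing one in-shuffle at a time:
11 ← 13
So the counter now at position 11 started at position 13.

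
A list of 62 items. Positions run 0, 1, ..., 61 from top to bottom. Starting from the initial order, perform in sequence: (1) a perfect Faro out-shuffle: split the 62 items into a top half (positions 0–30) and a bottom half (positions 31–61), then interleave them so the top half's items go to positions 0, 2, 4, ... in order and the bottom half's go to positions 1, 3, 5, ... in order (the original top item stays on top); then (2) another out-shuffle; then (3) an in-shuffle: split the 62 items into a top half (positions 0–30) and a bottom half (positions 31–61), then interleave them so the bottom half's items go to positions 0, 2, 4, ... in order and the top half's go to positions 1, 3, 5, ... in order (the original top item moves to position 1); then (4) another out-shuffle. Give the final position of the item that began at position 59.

Track the item from position 59 forward through each operation:
  after op 1 (out-shuffle): 59 → 57
  after op 2 (out-shuffle): 57 → 53
  after op 3 (in-shuffle): 53 → 44
  after op 4 (out-shuffle): 44 → 27

27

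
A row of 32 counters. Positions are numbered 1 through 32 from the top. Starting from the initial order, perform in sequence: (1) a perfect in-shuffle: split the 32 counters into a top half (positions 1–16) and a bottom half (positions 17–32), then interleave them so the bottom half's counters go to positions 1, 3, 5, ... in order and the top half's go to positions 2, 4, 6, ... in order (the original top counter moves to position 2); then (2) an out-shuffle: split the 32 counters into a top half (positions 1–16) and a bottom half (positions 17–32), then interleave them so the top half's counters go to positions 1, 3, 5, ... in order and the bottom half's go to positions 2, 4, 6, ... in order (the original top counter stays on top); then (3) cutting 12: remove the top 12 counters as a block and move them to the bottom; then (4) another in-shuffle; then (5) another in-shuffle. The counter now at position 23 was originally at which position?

Undo the operations in reverse order, starting from position 23:
  undo op 5 (in-shuffle, from bottom half): 23 ← 28
  undo op 4 (in-shuffle, from top half): 28 ← 14
  undo op 3 (cut 12): 14 ← 26
  undo op 2 (out-shuffle, from bottom half): 26 ← 29
  undo op 1 (in-shuffle, from bottom half): 29 ← 31
So the counter at position 23 came from original position 31.

31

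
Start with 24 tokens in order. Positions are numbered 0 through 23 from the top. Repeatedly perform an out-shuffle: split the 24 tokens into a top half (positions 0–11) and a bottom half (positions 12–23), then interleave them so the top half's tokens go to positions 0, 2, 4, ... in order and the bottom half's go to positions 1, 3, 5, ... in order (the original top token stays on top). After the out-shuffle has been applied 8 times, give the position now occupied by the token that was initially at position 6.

Track the token's position through each out-shuffle:
6 → 12 → 1 → 2 → 4 → 8 → 16 → 9 → 18

18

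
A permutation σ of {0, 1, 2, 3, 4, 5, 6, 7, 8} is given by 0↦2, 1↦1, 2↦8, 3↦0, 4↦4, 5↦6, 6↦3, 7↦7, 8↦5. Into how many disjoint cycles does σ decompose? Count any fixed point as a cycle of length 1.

Cycle decomposition: (0 2 8 5 6 3) (1) (4) (7).
4 cycles.

4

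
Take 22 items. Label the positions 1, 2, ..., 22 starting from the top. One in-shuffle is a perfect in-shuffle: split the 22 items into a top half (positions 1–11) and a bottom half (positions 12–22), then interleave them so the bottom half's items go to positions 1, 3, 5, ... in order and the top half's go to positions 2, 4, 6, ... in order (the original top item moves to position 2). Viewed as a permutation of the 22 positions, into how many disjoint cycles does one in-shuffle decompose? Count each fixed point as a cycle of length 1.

Trace each unvisited position around until it returns:
(1 2 4 8 16 9 ... len 11) (5 10 20 17 11 22 ... len 11)
2 cycles in total.

2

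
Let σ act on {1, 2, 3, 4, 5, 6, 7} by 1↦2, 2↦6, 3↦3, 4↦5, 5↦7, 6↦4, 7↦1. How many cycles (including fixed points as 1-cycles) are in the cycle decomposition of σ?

2

Cycle decomposition: (1 2 6 4 5 7) (3).
2 cycles.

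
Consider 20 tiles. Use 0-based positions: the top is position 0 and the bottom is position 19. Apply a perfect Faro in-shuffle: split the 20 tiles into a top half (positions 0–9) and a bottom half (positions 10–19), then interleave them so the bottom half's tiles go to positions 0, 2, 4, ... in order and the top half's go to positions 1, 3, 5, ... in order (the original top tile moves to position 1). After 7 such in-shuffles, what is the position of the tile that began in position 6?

13

Track the tile's position through each in-shuffle:
6 → 13 → 6 → 13 → 6 → 13 → 6 → 13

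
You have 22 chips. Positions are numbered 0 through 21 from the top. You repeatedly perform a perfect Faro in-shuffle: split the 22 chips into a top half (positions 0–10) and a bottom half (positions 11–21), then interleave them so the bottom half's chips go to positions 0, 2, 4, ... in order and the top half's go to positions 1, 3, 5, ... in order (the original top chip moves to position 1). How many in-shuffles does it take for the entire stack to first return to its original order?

11

The in-shuffle permutes the 22 positions with cycle lengths [11, 11].
Every chip is home exactly when every cycle has completed a whole number of laps, i.e. after lcm(11) = 11 in-shuffles.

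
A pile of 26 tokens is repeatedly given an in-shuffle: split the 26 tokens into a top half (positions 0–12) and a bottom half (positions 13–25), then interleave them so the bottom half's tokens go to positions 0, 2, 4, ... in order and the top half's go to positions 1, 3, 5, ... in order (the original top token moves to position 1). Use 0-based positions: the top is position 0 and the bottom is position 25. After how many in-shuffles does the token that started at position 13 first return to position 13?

18

Follow position 13 under repeated in-shuffles:
13 → 0 → 1 → 3 → 7 → 15 → 4 → 9 → 19 → 12 → 25 → 24 → 22 → 18 → 10 → 21 → 16 → 6 → 13
It first returns after 18 in-shuffles.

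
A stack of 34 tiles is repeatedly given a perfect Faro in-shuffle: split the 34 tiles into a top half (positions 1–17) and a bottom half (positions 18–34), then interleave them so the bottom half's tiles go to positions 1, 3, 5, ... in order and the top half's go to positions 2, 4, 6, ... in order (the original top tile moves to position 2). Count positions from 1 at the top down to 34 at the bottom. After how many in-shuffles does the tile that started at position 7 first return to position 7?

Follow position 7 under repeated in-shuffles:
7 → 14 → 28 → 21 → 7
It first returns after 4 in-shuffles.

4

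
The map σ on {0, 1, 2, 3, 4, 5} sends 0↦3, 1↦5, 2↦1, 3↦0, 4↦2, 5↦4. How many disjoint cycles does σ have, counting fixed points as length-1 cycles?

Cycle decomposition: (0 3) (1 5 4 2).
2 cycles.

2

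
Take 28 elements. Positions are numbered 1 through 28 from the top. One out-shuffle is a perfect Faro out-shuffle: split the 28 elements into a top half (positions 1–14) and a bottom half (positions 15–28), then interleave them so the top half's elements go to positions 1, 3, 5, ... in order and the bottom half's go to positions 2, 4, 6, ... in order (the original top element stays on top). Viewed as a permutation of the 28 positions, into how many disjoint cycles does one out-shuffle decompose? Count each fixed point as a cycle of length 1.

Trace each unvisited position around until it returns:
(1) (2 3 5 9 17 6 ... len 18) (4 7 13 25 22 16) (10 19) (28)
5 cycles in total.

5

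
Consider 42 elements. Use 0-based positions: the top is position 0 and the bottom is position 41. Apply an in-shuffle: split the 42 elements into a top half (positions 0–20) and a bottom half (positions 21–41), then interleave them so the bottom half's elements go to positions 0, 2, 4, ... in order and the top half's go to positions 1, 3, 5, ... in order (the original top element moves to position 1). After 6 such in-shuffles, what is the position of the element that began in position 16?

12

Track the element's position through each in-shuffle:
16 → 33 → 24 → 6 → 13 → 27 → 12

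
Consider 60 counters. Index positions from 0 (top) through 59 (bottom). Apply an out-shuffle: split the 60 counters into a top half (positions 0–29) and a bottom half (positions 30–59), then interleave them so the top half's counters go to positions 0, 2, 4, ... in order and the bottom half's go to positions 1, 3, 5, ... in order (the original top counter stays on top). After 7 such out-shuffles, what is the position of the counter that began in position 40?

Track the counter's position through each out-shuffle:
40 → 21 → 42 → 25 → 50 → 41 → 23 → 46

46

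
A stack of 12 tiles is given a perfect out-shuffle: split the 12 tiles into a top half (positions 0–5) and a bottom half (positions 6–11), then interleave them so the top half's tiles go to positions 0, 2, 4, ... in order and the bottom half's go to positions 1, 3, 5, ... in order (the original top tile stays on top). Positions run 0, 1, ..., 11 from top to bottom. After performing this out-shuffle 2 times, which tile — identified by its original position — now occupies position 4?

Work backwards from position 4, undoing one out-shuffle at a time:
4 ← 2 ← 1
So the tile now at position 4 started at position 1.

1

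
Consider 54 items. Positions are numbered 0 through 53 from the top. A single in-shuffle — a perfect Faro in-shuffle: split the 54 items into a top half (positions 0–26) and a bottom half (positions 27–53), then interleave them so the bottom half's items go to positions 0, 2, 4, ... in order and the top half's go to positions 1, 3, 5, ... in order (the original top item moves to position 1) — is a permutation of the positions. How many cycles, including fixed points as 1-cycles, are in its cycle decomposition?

4

Trace each unvisited position around until it returns:
(0 1 3 7 15 31 ... len 20) (2 5 11 23 47 40 ... len 20) (4 9 19 39 24 49 44 34 14 29) (10 21 43 32)
4 cycles in total.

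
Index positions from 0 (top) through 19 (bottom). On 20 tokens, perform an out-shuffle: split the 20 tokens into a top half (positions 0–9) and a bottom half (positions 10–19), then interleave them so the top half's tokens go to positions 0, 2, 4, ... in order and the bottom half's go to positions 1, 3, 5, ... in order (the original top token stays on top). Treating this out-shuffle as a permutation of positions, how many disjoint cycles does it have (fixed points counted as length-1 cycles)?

Trace each unvisited position around until it returns:
(0) (1 2 4 8 16 13 ... len 18) (19)
3 cycles in total.

3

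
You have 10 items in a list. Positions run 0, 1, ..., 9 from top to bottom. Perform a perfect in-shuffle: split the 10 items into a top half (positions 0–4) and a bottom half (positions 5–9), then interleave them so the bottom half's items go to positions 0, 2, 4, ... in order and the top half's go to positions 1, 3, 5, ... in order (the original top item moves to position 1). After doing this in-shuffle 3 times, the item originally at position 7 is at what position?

Track the item's position through each in-shuffle:
7 → 4 → 9 → 8

8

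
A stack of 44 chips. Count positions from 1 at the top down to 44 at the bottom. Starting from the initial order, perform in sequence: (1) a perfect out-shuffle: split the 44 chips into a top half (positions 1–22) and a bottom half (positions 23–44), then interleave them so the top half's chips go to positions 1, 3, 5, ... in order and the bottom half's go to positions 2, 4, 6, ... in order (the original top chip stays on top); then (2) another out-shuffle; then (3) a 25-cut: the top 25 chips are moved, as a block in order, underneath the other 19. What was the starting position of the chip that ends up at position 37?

Undo the operations in reverse order, starting from position 37:
  undo op 3 (cut 25): 37 ← 18
  undo op 2 (out-shuffle, from bottom half): 18 ← 31
  undo op 1 (out-shuffle, from top half): 31 ← 16
So the chip at position 37 came from original position 16.

16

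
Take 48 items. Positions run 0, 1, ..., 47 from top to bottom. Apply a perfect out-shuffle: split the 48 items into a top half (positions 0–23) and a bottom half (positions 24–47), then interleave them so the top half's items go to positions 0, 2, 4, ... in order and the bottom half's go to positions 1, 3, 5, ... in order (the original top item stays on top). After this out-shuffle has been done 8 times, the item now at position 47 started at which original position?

47

Work backwards from position 47, undoing one out-shuffle at a time:
47 ← 47 ← 47 ← 47 ← 47 ← 47 ← 47 ← 47 ← 47
So the item now at position 47 started at position 47.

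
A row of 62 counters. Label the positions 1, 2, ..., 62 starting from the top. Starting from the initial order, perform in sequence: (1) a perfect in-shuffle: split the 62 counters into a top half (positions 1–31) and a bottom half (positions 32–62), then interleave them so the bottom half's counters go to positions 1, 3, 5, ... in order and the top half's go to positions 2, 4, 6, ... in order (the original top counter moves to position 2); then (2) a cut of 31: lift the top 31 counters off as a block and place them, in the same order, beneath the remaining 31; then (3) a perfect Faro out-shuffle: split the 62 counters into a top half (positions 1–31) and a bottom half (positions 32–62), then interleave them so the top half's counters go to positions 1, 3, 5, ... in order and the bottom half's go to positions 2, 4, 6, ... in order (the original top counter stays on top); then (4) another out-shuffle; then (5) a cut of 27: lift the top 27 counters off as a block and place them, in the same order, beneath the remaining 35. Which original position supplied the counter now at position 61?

Undo the operations in reverse order, starting from position 61:
  undo op 5 (cut 27): 61 ← 26
  undo op 4 (out-shuffle, from bottom half): 26 ← 44
  undo op 3 (out-shuffle, from bottom half): 44 ← 53
  undo op 2 (cut 31): 53 ← 22
  undo op 1 (in-shuffle, from top half): 22 ← 11
So the counter at position 61 came from original position 11.

11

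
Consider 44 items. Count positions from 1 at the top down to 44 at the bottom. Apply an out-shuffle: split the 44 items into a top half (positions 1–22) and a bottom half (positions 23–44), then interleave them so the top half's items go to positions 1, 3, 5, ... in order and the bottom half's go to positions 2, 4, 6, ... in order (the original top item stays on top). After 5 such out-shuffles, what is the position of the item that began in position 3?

22

Track the item's position through each out-shuffle:
3 → 5 → 9 → 17 → 33 → 22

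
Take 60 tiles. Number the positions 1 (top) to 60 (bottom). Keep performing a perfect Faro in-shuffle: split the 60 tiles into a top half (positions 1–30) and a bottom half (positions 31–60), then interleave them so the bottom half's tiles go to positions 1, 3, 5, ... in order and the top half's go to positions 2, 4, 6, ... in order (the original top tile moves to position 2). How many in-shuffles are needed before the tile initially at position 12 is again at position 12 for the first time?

60

Follow position 12 under repeated in-shuffles:
12 → 24 → 48 → 35 → 9 → 18 → 36 → 11 → ... → 12 (length 60)
It first returns after 60 in-shuffles.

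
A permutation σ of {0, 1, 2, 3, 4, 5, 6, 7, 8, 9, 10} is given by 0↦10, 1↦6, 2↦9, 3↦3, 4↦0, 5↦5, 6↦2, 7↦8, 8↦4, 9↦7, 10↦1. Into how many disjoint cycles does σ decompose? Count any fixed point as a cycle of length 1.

3

Cycle decomposition: (0 10 1 6 2 9 7 8 4) (3) (5).
3 cycles.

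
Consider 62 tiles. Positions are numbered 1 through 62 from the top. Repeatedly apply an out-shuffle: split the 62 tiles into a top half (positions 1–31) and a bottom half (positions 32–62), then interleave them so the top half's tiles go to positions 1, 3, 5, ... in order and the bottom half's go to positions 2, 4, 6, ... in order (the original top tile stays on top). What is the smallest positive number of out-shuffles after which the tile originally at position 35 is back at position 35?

60

Follow position 35 under repeated out-shuffles:
35 → 8 → 15 → 29 → 57 → 52 → 42 → 22 → ... → 35 (length 60)
It first returns after 60 out-shuffles.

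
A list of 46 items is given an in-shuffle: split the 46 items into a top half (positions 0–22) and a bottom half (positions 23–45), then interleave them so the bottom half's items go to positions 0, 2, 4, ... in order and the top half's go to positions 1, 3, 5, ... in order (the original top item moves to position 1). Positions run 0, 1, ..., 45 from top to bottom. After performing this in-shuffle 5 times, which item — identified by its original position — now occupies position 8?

Work backwards from position 8, undoing one in-shuffle at a time:
8 ← 27 ← 13 ← 6 ← 26 ← 36
So the item now at position 8 started at position 36.

36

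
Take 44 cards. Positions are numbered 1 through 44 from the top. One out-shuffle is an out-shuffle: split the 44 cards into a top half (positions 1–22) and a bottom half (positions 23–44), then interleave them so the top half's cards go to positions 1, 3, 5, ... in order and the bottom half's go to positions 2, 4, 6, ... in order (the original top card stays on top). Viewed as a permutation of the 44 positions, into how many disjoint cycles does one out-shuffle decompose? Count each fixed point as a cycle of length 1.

Trace each unvisited position around until it returns:
(1) (2 3 5 9 17 33 ... len 14) (4 7 13 25 6 11 ... len 14) (8 15 29 14 27 10 ... len 14) (44)
5 cycles in total.

5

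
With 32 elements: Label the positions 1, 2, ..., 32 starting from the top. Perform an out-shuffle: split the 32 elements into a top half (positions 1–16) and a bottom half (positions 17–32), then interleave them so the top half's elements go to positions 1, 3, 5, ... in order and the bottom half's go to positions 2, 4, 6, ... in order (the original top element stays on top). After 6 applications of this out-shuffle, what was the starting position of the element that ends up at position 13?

7

Work backwards from position 13, undoing one out-shuffle at a time:
13 ← 7 ← 4 ← 18 ← 25 ← 13 ← 7
So the element now at position 13 started at position 7.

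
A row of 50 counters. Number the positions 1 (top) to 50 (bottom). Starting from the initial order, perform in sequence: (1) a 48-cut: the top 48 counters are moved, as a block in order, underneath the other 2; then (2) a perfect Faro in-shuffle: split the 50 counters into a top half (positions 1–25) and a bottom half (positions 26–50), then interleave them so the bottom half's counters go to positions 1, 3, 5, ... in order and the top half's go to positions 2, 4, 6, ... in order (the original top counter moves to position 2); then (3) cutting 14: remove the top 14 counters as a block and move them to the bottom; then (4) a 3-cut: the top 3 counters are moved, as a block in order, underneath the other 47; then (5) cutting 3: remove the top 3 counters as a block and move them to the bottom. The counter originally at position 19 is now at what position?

22

Track the counter from position 19 forward through each operation:
  after op 1 (cut 48): 19 → 21
  after op 2 (in-shuffle): 21 → 42
  after op 3 (cut 14): 42 → 28
  after op 4 (cut 3): 28 → 25
  after op 5 (cut 3): 25 → 22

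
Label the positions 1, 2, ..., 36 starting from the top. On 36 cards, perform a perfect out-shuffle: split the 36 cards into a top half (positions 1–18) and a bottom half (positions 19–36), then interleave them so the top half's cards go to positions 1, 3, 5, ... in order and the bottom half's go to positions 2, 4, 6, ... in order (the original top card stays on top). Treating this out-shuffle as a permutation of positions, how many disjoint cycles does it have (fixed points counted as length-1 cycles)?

Trace each unvisited position around until it returns:
(1) (2 3 5 9 17 33 ... len 12) (4 7 13 25 14 27 ... len 12) (6 11 21) (8 15 29 22) (16 31 26) (36)
7 cycles in total.

7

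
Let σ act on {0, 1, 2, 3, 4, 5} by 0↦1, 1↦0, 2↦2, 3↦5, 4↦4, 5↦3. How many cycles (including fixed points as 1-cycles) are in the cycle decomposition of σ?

Cycle decomposition: (0 1) (2) (3 5) (4).
4 cycles.

4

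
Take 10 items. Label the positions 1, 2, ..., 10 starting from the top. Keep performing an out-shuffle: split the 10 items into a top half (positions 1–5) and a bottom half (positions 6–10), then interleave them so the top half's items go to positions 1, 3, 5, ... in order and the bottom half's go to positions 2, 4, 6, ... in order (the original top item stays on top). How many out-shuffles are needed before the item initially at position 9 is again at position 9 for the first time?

6

Follow position 9 under repeated out-shuffles:
9 → 8 → 6 → 2 → 3 → 5 → 9
It first returns after 6 out-shuffles.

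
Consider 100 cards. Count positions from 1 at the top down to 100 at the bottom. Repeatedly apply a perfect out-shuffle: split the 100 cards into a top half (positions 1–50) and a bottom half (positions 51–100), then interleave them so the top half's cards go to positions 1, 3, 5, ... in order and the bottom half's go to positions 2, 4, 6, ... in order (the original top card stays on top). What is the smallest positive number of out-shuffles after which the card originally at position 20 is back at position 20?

Follow position 20 under repeated out-shuffles:
20 → 39 → 77 → 54 → 8 → 15 → 29 → 57 → ... → 20 (length 30)
It first returns after 30 out-shuffles.

30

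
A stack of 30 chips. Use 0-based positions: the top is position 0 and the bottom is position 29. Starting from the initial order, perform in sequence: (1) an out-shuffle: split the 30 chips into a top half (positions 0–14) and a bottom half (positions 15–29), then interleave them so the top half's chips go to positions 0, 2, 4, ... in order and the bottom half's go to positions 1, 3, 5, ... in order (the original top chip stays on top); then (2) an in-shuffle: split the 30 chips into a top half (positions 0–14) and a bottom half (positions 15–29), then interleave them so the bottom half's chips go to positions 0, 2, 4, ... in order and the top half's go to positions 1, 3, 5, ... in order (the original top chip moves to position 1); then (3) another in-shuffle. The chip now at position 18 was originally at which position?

Undo the operations in reverse order, starting from position 18:
  undo op 3 (in-shuffle, from bottom half): 18 ← 24
  undo op 2 (in-shuffle, from bottom half): 24 ← 27
  undo op 1 (out-shuffle, from bottom half): 27 ← 28
So the chip at position 18 came from original position 28.

28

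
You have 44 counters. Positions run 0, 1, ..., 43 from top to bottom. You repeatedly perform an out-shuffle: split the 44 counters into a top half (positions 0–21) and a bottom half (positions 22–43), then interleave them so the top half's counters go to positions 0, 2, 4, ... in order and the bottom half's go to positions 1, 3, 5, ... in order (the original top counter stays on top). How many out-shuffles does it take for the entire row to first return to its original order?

The out-shuffle permutes the 44 positions with cycle lengths [1, 1, 14, 14, 14].
Every counter is home exactly when every cycle has completed a whole number of laps, i.e. after lcm(1, 14) = 14 out-shuffles.

14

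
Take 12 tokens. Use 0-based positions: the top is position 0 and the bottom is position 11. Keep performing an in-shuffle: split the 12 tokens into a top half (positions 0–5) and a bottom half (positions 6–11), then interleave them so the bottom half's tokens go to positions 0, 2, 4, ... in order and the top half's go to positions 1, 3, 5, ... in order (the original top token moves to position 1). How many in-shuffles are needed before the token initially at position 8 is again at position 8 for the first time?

Follow position 8 under repeated in-shuffles:
8 → 4 → 9 → 6 → 0 → 1 → 3 → 7 → 2 → 5 → 11 → 10 → 8
It first returns after 12 in-shuffles.

12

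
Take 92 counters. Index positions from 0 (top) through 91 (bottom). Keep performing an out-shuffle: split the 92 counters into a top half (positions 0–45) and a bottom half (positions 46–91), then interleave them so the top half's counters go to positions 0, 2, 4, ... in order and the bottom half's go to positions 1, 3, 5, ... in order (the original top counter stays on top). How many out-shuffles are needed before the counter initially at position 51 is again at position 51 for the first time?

12

Follow position 51 under repeated out-shuffles:
51 → 11 → 22 → 44 → 88 → 85 → 79 → 67 → 43 → 86 → 81 → 71 → 51
It first returns after 12 out-shuffles.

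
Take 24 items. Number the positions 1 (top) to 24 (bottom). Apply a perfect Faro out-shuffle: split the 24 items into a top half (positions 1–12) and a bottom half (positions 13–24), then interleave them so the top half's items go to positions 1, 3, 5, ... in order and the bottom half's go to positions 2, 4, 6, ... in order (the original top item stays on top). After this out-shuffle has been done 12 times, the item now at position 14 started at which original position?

19

Work backwards from position 14, undoing one out-shuffle at a time:
14 ← 19 ← 10 ← 17 ← 9 ← 5 ← 3 ← 2 ← 13 ← 7 ← 4 ← 14 ← 19
So the item now at position 14 started at position 19.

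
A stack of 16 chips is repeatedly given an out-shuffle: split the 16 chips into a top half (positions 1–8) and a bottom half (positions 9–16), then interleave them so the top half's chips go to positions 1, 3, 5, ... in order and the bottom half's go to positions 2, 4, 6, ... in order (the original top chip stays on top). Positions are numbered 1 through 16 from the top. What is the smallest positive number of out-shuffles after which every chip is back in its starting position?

The out-shuffle permutes the 16 positions with cycle lengths [1, 1, 2, 4, 4, 4].
Every chip is home exactly when every cycle has completed a whole number of laps, i.e. after lcm(1, 2, 4) = 4 out-shuffles.

4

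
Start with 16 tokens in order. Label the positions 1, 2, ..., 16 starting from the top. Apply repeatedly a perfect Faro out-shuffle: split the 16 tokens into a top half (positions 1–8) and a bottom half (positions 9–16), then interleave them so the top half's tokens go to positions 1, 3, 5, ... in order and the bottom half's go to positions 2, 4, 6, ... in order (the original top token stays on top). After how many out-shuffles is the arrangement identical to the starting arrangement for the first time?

4

The out-shuffle permutes the 16 positions with cycle lengths [1, 1, 2, 4, 4, 4].
Every token is home exactly when every cycle has completed a whole number of laps, i.e. after lcm(1, 2, 4) = 4 out-shuffles.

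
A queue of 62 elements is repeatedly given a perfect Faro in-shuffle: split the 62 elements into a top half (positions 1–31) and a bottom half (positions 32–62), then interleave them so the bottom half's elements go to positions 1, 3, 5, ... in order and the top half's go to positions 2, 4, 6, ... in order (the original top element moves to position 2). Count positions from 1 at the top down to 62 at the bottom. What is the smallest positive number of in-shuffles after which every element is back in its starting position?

6

The in-shuffle permutes the 62 positions with cycle lengths [2, 3, 3, 6, 6, 6, 6, 6, 6, 6, 6, 6].
Every element is home exactly when every cycle has completed a whole number of laps, i.e. after lcm(2, 3, 6) = 6 in-shuffles.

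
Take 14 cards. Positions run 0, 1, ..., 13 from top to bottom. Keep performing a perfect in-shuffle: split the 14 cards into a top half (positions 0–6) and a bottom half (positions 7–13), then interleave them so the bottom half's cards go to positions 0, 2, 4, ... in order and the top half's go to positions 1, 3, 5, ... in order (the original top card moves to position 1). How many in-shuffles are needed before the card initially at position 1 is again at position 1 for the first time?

Follow position 1 under repeated in-shuffles:
1 → 3 → 7 → 0 → 1
It first returns after 4 in-shuffles.

4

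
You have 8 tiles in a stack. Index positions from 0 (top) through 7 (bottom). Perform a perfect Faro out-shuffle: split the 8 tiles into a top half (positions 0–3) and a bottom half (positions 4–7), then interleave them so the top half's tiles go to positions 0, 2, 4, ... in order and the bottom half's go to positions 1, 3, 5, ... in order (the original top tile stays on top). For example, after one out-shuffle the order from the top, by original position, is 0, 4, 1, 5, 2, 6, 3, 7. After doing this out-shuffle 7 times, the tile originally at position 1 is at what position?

Track the tile's position through each out-shuffle:
1 → 2 → 4 → 1 → 2 → 4 → 1 → 2

2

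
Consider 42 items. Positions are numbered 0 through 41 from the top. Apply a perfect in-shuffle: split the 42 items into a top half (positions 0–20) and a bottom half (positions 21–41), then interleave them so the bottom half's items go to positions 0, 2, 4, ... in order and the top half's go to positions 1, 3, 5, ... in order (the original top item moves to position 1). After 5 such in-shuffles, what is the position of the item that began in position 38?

0

Track the item's position through each in-shuffle:
38 → 34 → 26 → 10 → 21 → 0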